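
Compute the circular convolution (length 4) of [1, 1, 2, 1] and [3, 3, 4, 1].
Use y[k] = Σ_j a[j]·b[(k-j) mod 4]. y[0] = 1×3 + 1×1 + 2×4 + 1×3 = 15; y[1] = 1×3 + 1×3 + 2×1 + 1×4 = 12; y[2] = 1×4 + 1×3 + 2×3 + 1×1 = 14; y[3] = 1×1 + 1×4 + 2×3 + 1×3 = 14. Result: [15, 12, 14, 14]

[15, 12, 14, 14]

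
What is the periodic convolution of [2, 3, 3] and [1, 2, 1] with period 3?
Use y[k] = Σ_j s[j]·t[(k-j) mod 3]. y[0] = 2×1 + 3×1 + 3×2 = 11; y[1] = 2×2 + 3×1 + 3×1 = 10; y[2] = 2×1 + 3×2 + 3×1 = 11. Result: [11, 10, 11]

[11, 10, 11]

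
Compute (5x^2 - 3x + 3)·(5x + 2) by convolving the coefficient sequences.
Ascending coefficients: a = [3, -3, 5], b = [2, 5]. c[0] = 3×2 = 6; c[1] = 3×5 + -3×2 = 9; c[2] = -3×5 + 5×2 = -5; c[3] = 5×5 = 25. Result coefficients: [6, 9, -5, 25] → 25x^3 - 5x^2 + 9x + 6

25x^3 - 5x^2 + 9x + 6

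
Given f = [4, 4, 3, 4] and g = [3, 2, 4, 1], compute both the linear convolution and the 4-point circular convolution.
Linear: y_lin[0] = 4×3 = 12; y_lin[1] = 4×2 + 4×3 = 20; y_lin[2] = 4×4 + 4×2 + 3×3 = 33; y_lin[3] = 4×1 + 4×4 + 3×2 + 4×3 = 38; y_lin[4] = 4×1 + 3×4 + 4×2 = 24; y_lin[5] = 3×1 + 4×4 = 19; y_lin[6] = 4×1 = 4 → [12, 20, 33, 38, 24, 19, 4]. Circular (length 4): y[0] = 4×3 + 4×1 + 3×4 + 4×2 = 36; y[1] = 4×2 + 4×3 + 3×1 + 4×4 = 39; y[2] = 4×4 + 4×2 + 3×3 + 4×1 = 37; y[3] = 4×1 + 4×4 + 3×2 + 4×3 = 38 → [36, 39, 37, 38]

Linear: [12, 20, 33, 38, 24, 19, 4], Circular: [36, 39, 37, 38]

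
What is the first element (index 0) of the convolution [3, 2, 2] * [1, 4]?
Use y[k] = Σ_i a[i]·b[k-i] at k=0. y[0] = 3×1 = 3

3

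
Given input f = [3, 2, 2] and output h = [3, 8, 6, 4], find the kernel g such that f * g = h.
Output length 4 = len(f) + len(g) - 1 ⇒ len(g) = 2. Solve g forward using g[k] = (h[k] - Σ_{i≥1} f[i]·g[k-i]) / f[0]: g[0] = h[0] / f[0] = 3 / 3 = 1; g[1] = (h[1] - 2×1) / f[0] = (8 - 2×1) / 3 = 2. So g = [1, 2]. Forward-check [3, 2, 2] * [1, 2]: h[0] = 3×1 = 3; h[1] = 3×2 + 2×1 = 8; h[2] = 2×2 + 2×1 = 6; h[3] = 2×2 = 4 → [3, 8, 6, 4] ✓

[1, 2]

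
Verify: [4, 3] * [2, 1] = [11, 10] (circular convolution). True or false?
Recompute circular convolution of [4, 3] and [2, 1]: y[0] = 4×2 + 3×1 = 11; y[1] = 4×1 + 3×2 = 10 → [11, 10]. Given [11, 10] matches, so answer: Yes

Yes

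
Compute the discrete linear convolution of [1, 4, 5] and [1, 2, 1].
y[0] = 1×1 = 1; y[1] = 1×2 + 4×1 = 6; y[2] = 1×1 + 4×2 + 5×1 = 14; y[3] = 4×1 + 5×2 = 14; y[4] = 5×1 = 5

[1, 6, 14, 14, 5]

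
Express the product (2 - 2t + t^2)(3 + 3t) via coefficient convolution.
Ascending coefficients: a = [2, -2, 1], b = [3, 3]. c[0] = 2×3 = 6; c[1] = 2×3 + -2×3 = 0; c[2] = -2×3 + 1×3 = -3; c[3] = 1×3 = 3. Result coefficients: [6, 0, -3, 3] → 6 - 3t^2 + 3t^3

6 - 3t^2 + 3t^3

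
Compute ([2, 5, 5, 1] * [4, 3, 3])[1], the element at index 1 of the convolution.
Use y[k] = Σ_i a[i]·b[k-i] at k=1. y[1] = 2×3 + 5×4 = 26

26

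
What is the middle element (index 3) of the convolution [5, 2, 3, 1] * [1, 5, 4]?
Use y[k] = Σ_i a[i]·b[k-i] at k=3. y[3] = 2×4 + 3×5 + 1×1 = 24

24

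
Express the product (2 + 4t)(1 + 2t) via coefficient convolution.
Ascending coefficients: a = [2, 4], b = [1, 2]. c[0] = 2×1 = 2; c[1] = 2×2 + 4×1 = 8; c[2] = 4×2 = 8. Result coefficients: [2, 8, 8] → 2 + 8t + 8t^2

2 + 8t + 8t^2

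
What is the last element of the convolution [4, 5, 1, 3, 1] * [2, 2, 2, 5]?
Use y[k] = Σ_i a[i]·b[k-i] at k=7. y[7] = 1×5 = 5

5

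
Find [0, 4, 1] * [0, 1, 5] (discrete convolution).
y[0] = 0×0 = 0; y[1] = 0×1 + 4×0 = 0; y[2] = 0×5 + 4×1 + 1×0 = 4; y[3] = 4×5 + 1×1 = 21; y[4] = 1×5 = 5

[0, 0, 4, 21, 5]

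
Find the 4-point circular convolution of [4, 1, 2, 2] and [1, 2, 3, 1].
Use y[k] = Σ_j x[j]·h[(k-j) mod 4]. y[0] = 4×1 + 1×1 + 2×3 + 2×2 = 15; y[1] = 4×2 + 1×1 + 2×1 + 2×3 = 17; y[2] = 4×3 + 1×2 + 2×1 + 2×1 = 18; y[3] = 4×1 + 1×3 + 2×2 + 2×1 = 13. Result: [15, 17, 18, 13]

[15, 17, 18, 13]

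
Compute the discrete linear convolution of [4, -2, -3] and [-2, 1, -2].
y[0] = 4×-2 = -8; y[1] = 4×1 + -2×-2 = 8; y[2] = 4×-2 + -2×1 + -3×-2 = -4; y[3] = -2×-2 + -3×1 = 1; y[4] = -3×-2 = 6

[-8, 8, -4, 1, 6]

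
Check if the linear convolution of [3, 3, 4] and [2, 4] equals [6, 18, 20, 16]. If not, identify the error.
Recompute linear convolution of [3, 3, 4] and [2, 4]: y[0] = 3×2 = 6; y[1] = 3×4 + 3×2 = 18; y[2] = 3×4 + 4×2 = 20; y[3] = 4×4 = 16 → [6, 18, 20, 16]. Given [6, 18, 20, 16] matches, so answer: Yes

Yes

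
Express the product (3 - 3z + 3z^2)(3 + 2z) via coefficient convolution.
Ascending coefficients: a = [3, -3, 3], b = [3, 2]. c[0] = 3×3 = 9; c[1] = 3×2 + -3×3 = -3; c[2] = -3×2 + 3×3 = 3; c[3] = 3×2 = 6. Result coefficients: [9, -3, 3, 6] → 9 - 3z + 3z^2 + 6z^3

9 - 3z + 3z^2 + 6z^3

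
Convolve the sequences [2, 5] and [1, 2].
y[0] = 2×1 = 2; y[1] = 2×2 + 5×1 = 9; y[2] = 5×2 = 10

[2, 9, 10]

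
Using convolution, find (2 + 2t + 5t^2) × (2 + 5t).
Ascending coefficients: a = [2, 2, 5], b = [2, 5]. c[0] = 2×2 = 4; c[1] = 2×5 + 2×2 = 14; c[2] = 2×5 + 5×2 = 20; c[3] = 5×5 = 25. Result coefficients: [4, 14, 20, 25] → 4 + 14t + 20t^2 + 25t^3

4 + 14t + 20t^2 + 25t^3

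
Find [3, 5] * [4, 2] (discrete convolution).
y[0] = 3×4 = 12; y[1] = 3×2 + 5×4 = 26; y[2] = 5×2 = 10

[12, 26, 10]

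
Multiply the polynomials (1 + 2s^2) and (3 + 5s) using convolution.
Ascending coefficients: a = [1, 0, 2], b = [3, 5]. c[0] = 1×3 = 3; c[1] = 1×5 + 0×3 = 5; c[2] = 0×5 + 2×3 = 6; c[3] = 2×5 = 10. Result coefficients: [3, 5, 6, 10] → 3 + 5s + 6s^2 + 10s^3

3 + 5s + 6s^2 + 10s^3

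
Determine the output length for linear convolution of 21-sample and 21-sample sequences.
Linear/full convolution length: m + n - 1 = 21 + 21 - 1 = 41

41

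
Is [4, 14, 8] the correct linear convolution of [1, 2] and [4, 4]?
Recompute linear convolution of [1, 2] and [4, 4]: y[0] = 1×4 = 4; y[1] = 1×4 + 2×4 = 12; y[2] = 2×4 = 8 → [4, 12, 8]. Compare to given [4, 14, 8]: they differ at index 1: given 14, correct 12, so answer: No

No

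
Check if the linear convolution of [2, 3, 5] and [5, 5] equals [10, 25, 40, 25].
Recompute linear convolution of [2, 3, 5] and [5, 5]: y[0] = 2×5 = 10; y[1] = 2×5 + 3×5 = 25; y[2] = 3×5 + 5×5 = 40; y[3] = 5×5 = 25 → [10, 25, 40, 25]. Given [10, 25, 40, 25] matches, so answer: Yes

Yes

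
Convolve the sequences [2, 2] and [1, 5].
y[0] = 2×1 = 2; y[1] = 2×5 + 2×1 = 12; y[2] = 2×5 = 10

[2, 12, 10]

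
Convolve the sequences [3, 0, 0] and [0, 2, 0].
y[0] = 3×0 = 0; y[1] = 3×2 + 0×0 = 6; y[2] = 3×0 + 0×2 + 0×0 = 0; y[3] = 0×0 + 0×2 = 0; y[4] = 0×0 = 0

[0, 6, 0, 0, 0]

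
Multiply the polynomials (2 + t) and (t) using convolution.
Ascending coefficients: a = [2, 1], b = [0, 1]. c[0] = 2×0 = 0; c[1] = 2×1 + 1×0 = 2; c[2] = 1×1 = 1. Result coefficients: [0, 2, 1] → 2t + t^2

2t + t^2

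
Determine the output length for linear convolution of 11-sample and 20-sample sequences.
Linear/full convolution length: m + n - 1 = 11 + 20 - 1 = 30

30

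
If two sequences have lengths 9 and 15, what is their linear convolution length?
Linear/full convolution length: m + n - 1 = 9 + 15 - 1 = 23

23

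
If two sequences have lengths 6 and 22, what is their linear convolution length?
Linear/full convolution length: m + n - 1 = 6 + 22 - 1 = 27

27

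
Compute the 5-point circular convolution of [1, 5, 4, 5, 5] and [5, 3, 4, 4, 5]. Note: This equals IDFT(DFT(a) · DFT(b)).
Either evaluate y[k] = Σ_j a[j]·b[(k-j) mod 5] directly, or use IDFT(DFT(a) · DFT(b)). y[0] = 1×5 + 5×5 + 4×4 + 5×4 + 5×3 = 81; y[1] = 1×3 + 5×5 + 4×5 + 5×4 + 5×4 = 88; y[2] = 1×4 + 5×3 + 4×5 + 5×5 + 5×4 = 84; y[3] = 1×4 + 5×4 + 4×3 + 5×5 + 5×5 = 86; y[4] = 1×5 + 5×4 + 4×4 + 5×3 + 5×5 = 81. Result: [81, 88, 84, 86, 81]

[81, 88, 84, 86, 81]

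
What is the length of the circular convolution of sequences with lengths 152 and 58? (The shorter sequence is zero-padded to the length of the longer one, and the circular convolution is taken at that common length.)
Circular convolution (zero-padding the shorter input) has length max(m, n) = max(152, 58) = 152

152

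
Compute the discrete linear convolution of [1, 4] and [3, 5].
y[0] = 1×3 = 3; y[1] = 1×5 + 4×3 = 17; y[2] = 4×5 = 20

[3, 17, 20]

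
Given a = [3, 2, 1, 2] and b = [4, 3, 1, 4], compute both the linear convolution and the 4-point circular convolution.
Linear: y_lin[0] = 3×4 = 12; y_lin[1] = 3×3 + 2×4 = 17; y_lin[2] = 3×1 + 2×3 + 1×4 = 13; y_lin[3] = 3×4 + 2×1 + 1×3 + 2×4 = 25; y_lin[4] = 2×4 + 1×1 + 2×3 = 15; y_lin[5] = 1×4 + 2×1 = 6; y_lin[6] = 2×4 = 8 → [12, 17, 13, 25, 15, 6, 8]. Circular (length 4): y[0] = 3×4 + 2×4 + 1×1 + 2×3 = 27; y[1] = 3×3 + 2×4 + 1×4 + 2×1 = 23; y[2] = 3×1 + 2×3 + 1×4 + 2×4 = 21; y[3] = 3×4 + 2×1 + 1×3 + 2×4 = 25 → [27, 23, 21, 25]

Linear: [12, 17, 13, 25, 15, 6, 8], Circular: [27, 23, 21, 25]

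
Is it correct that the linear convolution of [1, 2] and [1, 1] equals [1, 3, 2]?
Recompute linear convolution of [1, 2] and [1, 1]: y[0] = 1×1 = 1; y[1] = 1×1 + 2×1 = 3; y[2] = 2×1 = 2 → [1, 3, 2]. Given [1, 3, 2] matches, so answer: Yes

Yes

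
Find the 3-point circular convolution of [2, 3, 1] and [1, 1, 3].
Use y[k] = Σ_j a[j]·b[(k-j) mod 3]. y[0] = 2×1 + 3×3 + 1×1 = 12; y[1] = 2×1 + 3×1 + 1×3 = 8; y[2] = 2×3 + 3×1 + 1×1 = 10. Result: [12, 8, 10]

[12, 8, 10]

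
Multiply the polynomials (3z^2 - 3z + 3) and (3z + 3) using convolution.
Ascending coefficients: a = [3, -3, 3], b = [3, 3]. c[0] = 3×3 = 9; c[1] = 3×3 + -3×3 = 0; c[2] = -3×3 + 3×3 = 0; c[3] = 3×3 = 9. Result coefficients: [9, 0, 0, 9] → 9z^3 + 9

9z^3 + 9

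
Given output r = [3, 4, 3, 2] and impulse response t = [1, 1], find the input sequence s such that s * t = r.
Deconvolve r=[3, 4, 3, 2] by t=[1, 1]. Since t[0]=1, solve forward: s[0] = r[0] / 1 = 3; s[1] = (r[1] - 3×1) / 1 = 1; s[2] = (r[2] - 1×1) / 1 = 2. So s = [3, 1, 2]. Check by forward convolution: r[0] = 3×1 = 3; r[1] = 3×1 + 1×1 = 4; r[2] = 1×1 + 2×1 = 3; r[3] = 2×1 = 2

[3, 1, 2]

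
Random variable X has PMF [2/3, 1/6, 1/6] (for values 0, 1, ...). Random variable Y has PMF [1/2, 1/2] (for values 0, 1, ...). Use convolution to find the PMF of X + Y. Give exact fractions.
P(X+Y=k) = Σ_i P(X=i)·P(Y=k-i) — a convolution of [2/3, 1/6, 1/6] and [1/2, 1/2]. P(X+Y=0) = (2/3)×(1/2) = 1/3; P(X+Y=1) = (2/3)×(1/2) + (1/6)×(1/2) = 1/3 + 1/12 = 5/12; P(X+Y=2) = (1/6)×(1/2) + (1/6)×(1/2) = 1/12 + 1/12 = 1/6; P(X+Y=3) = (1/6)×(1/2) = 1/12. PMF: [1/3, 5/12, 1/6, 1/12] (sums to 1 ✓)

[1/3, 5/12, 1/6, 1/12]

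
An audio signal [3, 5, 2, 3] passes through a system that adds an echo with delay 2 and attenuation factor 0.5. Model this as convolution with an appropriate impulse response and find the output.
Direct-path + delayed-attenuated-path model → impulse response h = [1, 0, 0.5] (1 at lag 0, 0.5 at lag 2). Output y[n] = x[n] + 0.5·x[n - 2] (with x[n] = 0 outside 0..3): y[0] = 3 + 0.5×0 = 3; y[1] = 5 + 0.5×0 = 5; y[2] = 2 + 0.5×3 = 3.5; y[3] = 3 + 0.5×5 = 5.5; y[4] = 0 + 0.5×2 = 1.0; y[5] = 0 + 0.5×3 = 1.5. So y = [3, 5, 3.5, 5.5, 1.0, 1.5]

[3, 5, 3.5, 5.5, 1.0, 1.5]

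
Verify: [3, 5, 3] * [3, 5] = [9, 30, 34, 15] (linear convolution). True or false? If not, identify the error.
Recompute linear convolution of [3, 5, 3] and [3, 5]: y[0] = 3×3 = 9; y[1] = 3×5 + 5×3 = 30; y[2] = 5×5 + 3×3 = 34; y[3] = 3×5 = 15 → [9, 30, 34, 15]. Given [9, 30, 34, 15] matches, so answer: Yes

Yes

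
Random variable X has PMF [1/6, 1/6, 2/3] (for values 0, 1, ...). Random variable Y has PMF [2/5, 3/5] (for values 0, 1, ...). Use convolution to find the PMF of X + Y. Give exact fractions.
P(X+Y=k) = Σ_i P(X=i)·P(Y=k-i) — a convolution of [1/6, 1/6, 2/3] and [2/5, 3/5]. P(X+Y=0) = (1/6)×(2/5) = 1/15; P(X+Y=1) = (1/6)×(3/5) + (1/6)×(2/5) = 1/10 + 1/15 = 1/6; P(X+Y=2) = (1/6)×(3/5) + (2/3)×(2/5) = 1/10 + 4/15 = 11/30; P(X+Y=3) = (2/3)×(3/5) = 2/5. PMF: [1/15, 1/6, 11/30, 2/5] (sums to 1 ✓)

[1/15, 1/6, 11/30, 2/5]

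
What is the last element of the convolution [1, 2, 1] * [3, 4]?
Use y[k] = Σ_i a[i]·b[k-i] at k=3. y[3] = 1×4 = 4

4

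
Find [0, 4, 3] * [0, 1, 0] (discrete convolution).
y[0] = 0×0 = 0; y[1] = 0×1 + 4×0 = 0; y[2] = 0×0 + 4×1 + 3×0 = 4; y[3] = 4×0 + 3×1 = 3; y[4] = 3×0 = 0

[0, 0, 4, 3, 0]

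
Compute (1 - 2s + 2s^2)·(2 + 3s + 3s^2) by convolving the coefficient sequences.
Ascending coefficients: a = [1, -2, 2], b = [2, 3, 3]. c[0] = 1×2 = 2; c[1] = 1×3 + -2×2 = -1; c[2] = 1×3 + -2×3 + 2×2 = 1; c[3] = -2×3 + 2×3 = 0; c[4] = 2×3 = 6. Result coefficients: [2, -1, 1, 0, 6] → 2 - s + s^2 + 6s^4

2 - s + s^2 + 6s^4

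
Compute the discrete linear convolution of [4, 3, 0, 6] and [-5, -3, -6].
y[0] = 4×-5 = -20; y[1] = 4×-3 + 3×-5 = -27; y[2] = 4×-6 + 3×-3 + 0×-5 = -33; y[3] = 3×-6 + 0×-3 + 6×-5 = -48; y[4] = 0×-6 + 6×-3 = -18; y[5] = 6×-6 = -36

[-20, -27, -33, -48, -18, -36]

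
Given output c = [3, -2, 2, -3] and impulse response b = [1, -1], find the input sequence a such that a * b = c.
Deconvolve c=[3, -2, 2, -3] by b=[1, -1]. Since b[0]=1, solve forward: a[0] = c[0] / 1 = 3; a[1] = (c[1] - 3×-1) / 1 = 1; a[2] = (c[2] - 1×-1) / 1 = 3. So a = [3, 1, 3]. Check by forward convolution: c[0] = 3×1 = 3; c[1] = 3×-1 + 1×1 = -2; c[2] = 1×-1 + 3×1 = 2; c[3] = 3×-1 = -3

[3, 1, 3]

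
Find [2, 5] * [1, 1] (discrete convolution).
y[0] = 2×1 = 2; y[1] = 2×1 + 5×1 = 7; y[2] = 5×1 = 5

[2, 7, 5]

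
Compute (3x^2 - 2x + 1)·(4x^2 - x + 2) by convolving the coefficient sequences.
Ascending coefficients: a = [1, -2, 3], b = [2, -1, 4]. c[0] = 1×2 = 2; c[1] = 1×-1 + -2×2 = -5; c[2] = 1×4 + -2×-1 + 3×2 = 12; c[3] = -2×4 + 3×-1 = -11; c[4] = 3×4 = 12. Result coefficients: [2, -5, 12, -11, 12] → 12x^4 - 11x^3 + 12x^2 - 5x + 2

12x^4 - 11x^3 + 12x^2 - 5x + 2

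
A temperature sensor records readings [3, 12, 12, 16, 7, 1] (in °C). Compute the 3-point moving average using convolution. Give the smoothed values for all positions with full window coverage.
3-point moving average kernel = [1, 1, 1]. Apply in 'valid' mode (full window coverage): avg[0] = (3 + 12 + 12) / 3 = 9.0; avg[1] = (12 + 12 + 16) / 3 = 13.33; avg[2] = (12 + 16 + 7) / 3 = 11.67; avg[3] = (16 + 7 + 1) / 3 = 8.0. Smoothed values: [9.0, 13.33, 11.67, 8.0]

[9.0, 13.33, 11.67, 8.0]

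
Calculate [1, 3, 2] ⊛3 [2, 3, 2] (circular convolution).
Use y[k] = Σ_j u[j]·v[(k-j) mod 3]. y[0] = 1×2 + 3×2 + 2×3 = 14; y[1] = 1×3 + 3×2 + 2×2 = 13; y[2] = 1×2 + 3×3 + 2×2 = 15. Result: [14, 13, 15]

[14, 13, 15]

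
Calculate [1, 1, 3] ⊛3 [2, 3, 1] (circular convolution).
Use y[k] = Σ_j s[j]·t[(k-j) mod 3]. y[0] = 1×2 + 1×1 + 3×3 = 12; y[1] = 1×3 + 1×2 + 3×1 = 8; y[2] = 1×1 + 1×3 + 3×2 = 10. Result: [12, 8, 10]

[12, 8, 10]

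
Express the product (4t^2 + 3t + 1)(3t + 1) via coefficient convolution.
Ascending coefficients: a = [1, 3, 4], b = [1, 3]. c[0] = 1×1 = 1; c[1] = 1×3 + 3×1 = 6; c[2] = 3×3 + 4×1 = 13; c[3] = 4×3 = 12. Result coefficients: [1, 6, 13, 12] → 12t^3 + 13t^2 + 6t + 1

12t^3 + 13t^2 + 6t + 1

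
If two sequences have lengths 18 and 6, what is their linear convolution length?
Linear/full convolution length: m + n - 1 = 18 + 6 - 1 = 23

23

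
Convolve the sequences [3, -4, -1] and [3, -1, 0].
y[0] = 3×3 = 9; y[1] = 3×-1 + -4×3 = -15; y[2] = 3×0 + -4×-1 + -1×3 = 1; y[3] = -4×0 + -1×-1 = 1; y[4] = -1×0 = 0

[9, -15, 1, 1, 0]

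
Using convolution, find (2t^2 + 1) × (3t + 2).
Ascending coefficients: a = [1, 0, 2], b = [2, 3]. c[0] = 1×2 = 2; c[1] = 1×3 + 0×2 = 3; c[2] = 0×3 + 2×2 = 4; c[3] = 2×3 = 6. Result coefficients: [2, 3, 4, 6] → 6t^3 + 4t^2 + 3t + 2

6t^3 + 4t^2 + 3t + 2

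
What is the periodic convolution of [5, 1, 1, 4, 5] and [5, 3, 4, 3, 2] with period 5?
Use y[k] = Σ_j s[j]·t[(k-j) mod 5]. y[0] = 5×5 + 1×2 + 1×3 + 4×4 + 5×3 = 61; y[1] = 5×3 + 1×5 + 1×2 + 4×3 + 5×4 = 54; y[2] = 5×4 + 1×3 + 1×5 + 4×2 + 5×3 = 51; y[3] = 5×3 + 1×4 + 1×3 + 4×5 + 5×2 = 52; y[4] = 5×2 + 1×3 + 1×4 + 4×3 + 5×5 = 54. Result: [61, 54, 51, 52, 54]

[61, 54, 51, 52, 54]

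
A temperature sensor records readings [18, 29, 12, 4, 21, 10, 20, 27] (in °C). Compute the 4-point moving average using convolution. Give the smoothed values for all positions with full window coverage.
4-point moving average kernel = [1, 1, 1, 1]. Apply in 'valid' mode (full window coverage): avg[0] = (18 + 29 + 12 + 4) / 4 = 15.75; avg[1] = (29 + 12 + 4 + 21) / 4 = 16.5; avg[2] = (12 + 4 + 21 + 10) / 4 = 11.75; avg[3] = (4 + 21 + 10 + 20) / 4 = 13.75; avg[4] = (21 + 10 + 20 + 27) / 4 = 19.5. Smoothed values: [15.75, 16.5, 11.75, 13.75, 19.5]

[15.75, 16.5, 11.75, 13.75, 19.5]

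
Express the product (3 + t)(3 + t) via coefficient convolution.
Ascending coefficients: a = [3, 1], b = [3, 1]. c[0] = 3×3 = 9; c[1] = 3×1 + 1×3 = 6; c[2] = 1×1 = 1. Result coefficients: [9, 6, 1] → 9 + 6t + t^2

9 + 6t + t^2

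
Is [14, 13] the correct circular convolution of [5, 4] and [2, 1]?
Recompute circular convolution of [5, 4] and [2, 1]: y[0] = 5×2 + 4×1 = 14; y[1] = 5×1 + 4×2 = 13 → [14, 13]. Given [14, 13] matches, so answer: Yes

Yes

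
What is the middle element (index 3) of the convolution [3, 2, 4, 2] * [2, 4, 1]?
Use y[k] = Σ_i a[i]·b[k-i] at k=3. y[3] = 2×1 + 4×4 + 2×2 = 22

22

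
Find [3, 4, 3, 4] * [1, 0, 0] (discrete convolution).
y[0] = 3×1 = 3; y[1] = 3×0 + 4×1 = 4; y[2] = 3×0 + 4×0 + 3×1 = 3; y[3] = 4×0 + 3×0 + 4×1 = 4; y[4] = 3×0 + 4×0 = 0; y[5] = 4×0 = 0

[3, 4, 3, 4, 0, 0]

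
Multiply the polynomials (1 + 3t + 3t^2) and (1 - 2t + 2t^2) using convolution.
Ascending coefficients: a = [1, 3, 3], b = [1, -2, 2]. c[0] = 1×1 = 1; c[1] = 1×-2 + 3×1 = 1; c[2] = 1×2 + 3×-2 + 3×1 = -1; c[3] = 3×2 + 3×-2 = 0; c[4] = 3×2 = 6. Result coefficients: [1, 1, -1, 0, 6] → 1 + t - t^2 + 6t^4

1 + t - t^2 + 6t^4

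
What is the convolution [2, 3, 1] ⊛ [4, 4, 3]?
y[0] = 2×4 = 8; y[1] = 2×4 + 3×4 = 20; y[2] = 2×3 + 3×4 + 1×4 = 22; y[3] = 3×3 + 1×4 = 13; y[4] = 1×3 = 3

[8, 20, 22, 13, 3]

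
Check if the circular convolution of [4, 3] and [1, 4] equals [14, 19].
Recompute circular convolution of [4, 3] and [1, 4]: y[0] = 4×1 + 3×4 = 16; y[1] = 4×4 + 3×1 = 19 → [16, 19]. Compare to given [14, 19]: they differ at index 0: given 14, correct 16, so answer: No

No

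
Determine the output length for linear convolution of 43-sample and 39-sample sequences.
Linear/full convolution length: m + n - 1 = 43 + 39 - 1 = 81

81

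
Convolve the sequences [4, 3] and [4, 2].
y[0] = 4×4 = 16; y[1] = 4×2 + 3×4 = 20; y[2] = 3×2 = 6

[16, 20, 6]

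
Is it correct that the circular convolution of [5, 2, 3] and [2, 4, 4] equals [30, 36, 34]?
Recompute circular convolution of [5, 2, 3] and [2, 4, 4]: y[0] = 5×2 + 2×4 + 3×4 = 30; y[1] = 5×4 + 2×2 + 3×4 = 36; y[2] = 5×4 + 2×4 + 3×2 = 34 → [30, 36, 34]. Given [30, 36, 34] matches, so answer: Yes

Yes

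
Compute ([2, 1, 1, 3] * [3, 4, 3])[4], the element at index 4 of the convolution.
Use y[k] = Σ_i a[i]·b[k-i] at k=4. y[4] = 1×3 + 3×4 = 15

15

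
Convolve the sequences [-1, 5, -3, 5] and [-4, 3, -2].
y[0] = -1×-4 = 4; y[1] = -1×3 + 5×-4 = -23; y[2] = -1×-2 + 5×3 + -3×-4 = 29; y[3] = 5×-2 + -3×3 + 5×-4 = -39; y[4] = -3×-2 + 5×3 = 21; y[5] = 5×-2 = -10

[4, -23, 29, -39, 21, -10]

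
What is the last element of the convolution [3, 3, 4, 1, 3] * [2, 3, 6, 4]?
Use y[k] = Σ_i a[i]·b[k-i] at k=7. y[7] = 3×4 = 12

12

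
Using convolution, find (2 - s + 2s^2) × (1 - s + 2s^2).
Ascending coefficients: a = [2, -1, 2], b = [1, -1, 2]. c[0] = 2×1 = 2; c[1] = 2×-1 + -1×1 = -3; c[2] = 2×2 + -1×-1 + 2×1 = 7; c[3] = -1×2 + 2×-1 = -4; c[4] = 2×2 = 4. Result coefficients: [2, -3, 7, -4, 4] → 2 - 3s + 7s^2 - 4s^3 + 4s^4

2 - 3s + 7s^2 - 4s^3 + 4s^4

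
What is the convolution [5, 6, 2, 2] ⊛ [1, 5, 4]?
y[0] = 5×1 = 5; y[1] = 5×5 + 6×1 = 31; y[2] = 5×4 + 6×5 + 2×1 = 52; y[3] = 6×4 + 2×5 + 2×1 = 36; y[4] = 2×4 + 2×5 = 18; y[5] = 2×4 = 8

[5, 31, 52, 36, 18, 8]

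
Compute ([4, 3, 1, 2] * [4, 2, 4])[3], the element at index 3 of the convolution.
Use y[k] = Σ_i a[i]·b[k-i] at k=3. y[3] = 3×4 + 1×2 + 2×4 = 22

22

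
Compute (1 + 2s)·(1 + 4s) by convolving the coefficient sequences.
Ascending coefficients: a = [1, 2], b = [1, 4]. c[0] = 1×1 = 1; c[1] = 1×4 + 2×1 = 6; c[2] = 2×4 = 8. Result coefficients: [1, 6, 8] → 1 + 6s + 8s^2

1 + 6s + 8s^2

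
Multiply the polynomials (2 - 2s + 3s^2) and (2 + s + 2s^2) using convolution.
Ascending coefficients: a = [2, -2, 3], b = [2, 1, 2]. c[0] = 2×2 = 4; c[1] = 2×1 + -2×2 = -2; c[2] = 2×2 + -2×1 + 3×2 = 8; c[3] = -2×2 + 3×1 = -1; c[4] = 3×2 = 6. Result coefficients: [4, -2, 8, -1, 6] → 4 - 2s + 8s^2 - s^3 + 6s^4

4 - 2s + 8s^2 - s^3 + 6s^4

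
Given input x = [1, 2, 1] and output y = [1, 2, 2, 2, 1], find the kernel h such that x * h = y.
Output length 5 = len(x) + len(h) - 1 ⇒ len(h) = 3. Solve h forward using h[k] = (y[k] - Σ_{i≥1} x[i]·h[k-i]) / x[0]: h[0] = y[0] / x[0] = 1 / 1 = 1; h[1] = (y[1] - 2×1) / x[0] = (2 - 2×1) / 1 = 0; h[2] = (y[2] - 2×0 - 1×1) / x[0] = (2 - 2×0 - 1×1) / 1 = 1. So h = [1, 0, 1]. Forward-check [1, 2, 1] * [1, 0, 1]: y[0] = 1×1 = 1; y[1] = 1×0 + 2×1 = 2; y[2] = 1×1 + 2×0 + 1×1 = 2; y[3] = 2×1 + 1×0 = 2; y[4] = 1×1 = 1 → [1, 2, 2, 2, 1] ✓

[1, 0, 1]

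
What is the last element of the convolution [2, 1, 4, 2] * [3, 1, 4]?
Use y[k] = Σ_i a[i]·b[k-i] at k=5. y[5] = 2×4 = 8

8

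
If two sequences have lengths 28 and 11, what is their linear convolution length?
Linear/full convolution length: m + n - 1 = 28 + 11 - 1 = 38

38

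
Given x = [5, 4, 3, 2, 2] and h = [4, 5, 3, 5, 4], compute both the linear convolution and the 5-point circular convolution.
Linear: y_lin[0] = 5×4 = 20; y_lin[1] = 5×5 + 4×4 = 41; y_lin[2] = 5×3 + 4×5 + 3×4 = 47; y_lin[3] = 5×5 + 4×3 + 3×5 + 2×4 = 60; y_lin[4] = 5×4 + 4×5 + 3×3 + 2×5 + 2×4 = 67; y_lin[5] = 4×4 + 3×5 + 2×3 + 2×5 = 47; y_lin[6] = 3×4 + 2×5 + 2×3 = 28; y_lin[7] = 2×4 + 2×5 = 18; y_lin[8] = 2×4 = 8 → [20, 41, 47, 60, 67, 47, 28, 18, 8]. Circular (length 5): y[0] = 5×4 + 4×4 + 3×5 + 2×3 + 2×5 = 67; y[1] = 5×5 + 4×4 + 3×4 + 2×5 + 2×3 = 69; y[2] = 5×3 + 4×5 + 3×4 + 2×4 + 2×5 = 65; y[3] = 5×5 + 4×3 + 3×5 + 2×4 + 2×4 = 68; y[4] = 5×4 + 4×5 + 3×3 + 2×5 + 2×4 = 67 → [67, 69, 65, 68, 67]

Linear: [20, 41, 47, 60, 67, 47, 28, 18, 8], Circular: [67, 69, 65, 68, 67]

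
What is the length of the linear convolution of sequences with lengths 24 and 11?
Linear/full convolution length: m + n - 1 = 24 + 11 - 1 = 34

34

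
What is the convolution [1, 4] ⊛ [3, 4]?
y[0] = 1×3 = 3; y[1] = 1×4 + 4×3 = 16; y[2] = 4×4 = 16

[3, 16, 16]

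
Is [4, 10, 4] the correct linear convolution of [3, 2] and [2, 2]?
Recompute linear convolution of [3, 2] and [2, 2]: y[0] = 3×2 = 6; y[1] = 3×2 + 2×2 = 10; y[2] = 2×2 = 4 → [6, 10, 4]. Compare to given [4, 10, 4]: they differ at index 0: given 4, correct 6, so answer: No

No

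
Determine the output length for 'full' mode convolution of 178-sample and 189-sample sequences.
Linear/full convolution length: m + n - 1 = 178 + 189 - 1 = 366

366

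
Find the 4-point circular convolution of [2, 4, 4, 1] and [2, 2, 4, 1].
Use y[k] = Σ_j x[j]·h[(k-j) mod 4]. y[0] = 2×2 + 4×1 + 4×4 + 1×2 = 26; y[1] = 2×2 + 4×2 + 4×1 + 1×4 = 20; y[2] = 2×4 + 4×2 + 4×2 + 1×1 = 25; y[3] = 2×1 + 4×4 + 4×2 + 1×2 = 28. Result: [26, 20, 25, 28]

[26, 20, 25, 28]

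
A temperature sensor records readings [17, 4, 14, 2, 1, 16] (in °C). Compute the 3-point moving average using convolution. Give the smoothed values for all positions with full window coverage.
3-point moving average kernel = [1, 1, 1]. Apply in 'valid' mode (full window coverage): avg[0] = (17 + 4 + 14) / 3 = 11.67; avg[1] = (4 + 14 + 2) / 3 = 6.67; avg[2] = (14 + 2 + 1) / 3 = 5.67; avg[3] = (2 + 1 + 16) / 3 = 6.33. Smoothed values: [11.67, 6.67, 5.67, 6.33]

[11.67, 6.67, 5.67, 6.33]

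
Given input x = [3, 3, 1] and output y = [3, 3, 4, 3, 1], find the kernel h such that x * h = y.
Output length 5 = len(x) + len(h) - 1 ⇒ len(h) = 3. Solve h forward using h[k] = (y[k] - Σ_{i≥1} x[i]·h[k-i]) / x[0]: h[0] = y[0] / x[0] = 3 / 3 = 1; h[1] = (y[1] - 3×1) / x[0] = (3 - 3×1) / 3 = 0; h[2] = (y[2] - 3×0 - 1×1) / x[0] = (4 - 3×0 - 1×1) / 3 = 1. So h = [1, 0, 1]. Forward-check [3, 3, 1] * [1, 0, 1]: y[0] = 3×1 = 3; y[1] = 3×0 + 3×1 = 3; y[2] = 3×1 + 3×0 + 1×1 = 4; y[3] = 3×1 + 1×0 = 3; y[4] = 1×1 = 1 → [3, 3, 4, 3, 1] ✓

[1, 0, 1]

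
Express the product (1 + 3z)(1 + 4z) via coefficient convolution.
Ascending coefficients: a = [1, 3], b = [1, 4]. c[0] = 1×1 = 1; c[1] = 1×4 + 3×1 = 7; c[2] = 3×4 = 12. Result coefficients: [1, 7, 12] → 1 + 7z + 12z^2

1 + 7z + 12z^2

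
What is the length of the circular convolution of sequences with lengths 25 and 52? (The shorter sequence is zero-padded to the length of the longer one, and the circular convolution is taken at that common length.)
Circular convolution (zero-padding the shorter input) has length max(m, n) = max(25, 52) = 52

52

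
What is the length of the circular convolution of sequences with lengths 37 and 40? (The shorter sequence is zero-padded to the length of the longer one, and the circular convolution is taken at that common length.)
Circular convolution (zero-padding the shorter input) has length max(m, n) = max(37, 40) = 40

40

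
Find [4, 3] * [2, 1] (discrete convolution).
y[0] = 4×2 = 8; y[1] = 4×1 + 3×2 = 10; y[2] = 3×1 = 3

[8, 10, 3]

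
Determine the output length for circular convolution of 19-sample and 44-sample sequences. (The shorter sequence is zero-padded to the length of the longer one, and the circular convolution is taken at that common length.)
Circular convolution (zero-padding the shorter input) has length max(m, n) = max(19, 44) = 44

44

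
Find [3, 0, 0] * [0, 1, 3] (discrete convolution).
y[0] = 3×0 = 0; y[1] = 3×1 + 0×0 = 3; y[2] = 3×3 + 0×1 + 0×0 = 9; y[3] = 0×3 + 0×1 = 0; y[4] = 0×3 = 0

[0, 3, 9, 0, 0]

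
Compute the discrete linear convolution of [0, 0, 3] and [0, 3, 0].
y[0] = 0×0 = 0; y[1] = 0×3 + 0×0 = 0; y[2] = 0×0 + 0×3 + 3×0 = 0; y[3] = 0×0 + 3×3 = 9; y[4] = 3×0 = 0

[0, 0, 0, 9, 0]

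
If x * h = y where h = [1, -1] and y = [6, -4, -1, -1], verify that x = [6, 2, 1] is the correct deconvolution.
Forward-compute [6, 2, 1] * [1, -1]: y[0] = 6×1 = 6; y[1] = 6×-1 + 2×1 = -4; y[2] = 2×-1 + 1×1 = -1; y[3] = 1×-1 = -1 → [6, -4, -1, -1]. Matches given y = [6, -4, -1, -1], so verified.

Verified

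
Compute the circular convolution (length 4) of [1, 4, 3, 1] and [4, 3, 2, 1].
Use y[k] = Σ_j s[j]·t[(k-j) mod 4]. y[0] = 1×4 + 4×1 + 3×2 + 1×3 = 17; y[1] = 1×3 + 4×4 + 3×1 + 1×2 = 24; y[2] = 1×2 + 4×3 + 3×4 + 1×1 = 27; y[3] = 1×1 + 4×2 + 3×3 + 1×4 = 22. Result: [17, 24, 27, 22]

[17, 24, 27, 22]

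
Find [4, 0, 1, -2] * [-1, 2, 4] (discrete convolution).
y[0] = 4×-1 = -4; y[1] = 4×2 + 0×-1 = 8; y[2] = 4×4 + 0×2 + 1×-1 = 15; y[3] = 0×4 + 1×2 + -2×-1 = 4; y[4] = 1×4 + -2×2 = 0; y[5] = -2×4 = -8

[-4, 8, 15, 4, 0, -8]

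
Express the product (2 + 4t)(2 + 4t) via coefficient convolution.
Ascending coefficients: a = [2, 4], b = [2, 4]. c[0] = 2×2 = 4; c[1] = 2×4 + 4×2 = 16; c[2] = 4×4 = 16. Result coefficients: [4, 16, 16] → 4 + 16t + 16t^2

4 + 16t + 16t^2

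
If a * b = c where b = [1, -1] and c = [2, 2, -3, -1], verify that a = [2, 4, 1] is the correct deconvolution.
Forward-compute [2, 4, 1] * [1, -1]: c[0] = 2×1 = 2; c[1] = 2×-1 + 4×1 = 2; c[2] = 4×-1 + 1×1 = -3; c[3] = 1×-1 = -1 → [2, 2, -3, -1]. Matches given c = [2, 2, -3, -1], so verified.

Verified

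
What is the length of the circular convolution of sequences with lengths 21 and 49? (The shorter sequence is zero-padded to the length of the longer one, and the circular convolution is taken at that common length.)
Circular convolution (zero-padding the shorter input) has length max(m, n) = max(21, 49) = 49

49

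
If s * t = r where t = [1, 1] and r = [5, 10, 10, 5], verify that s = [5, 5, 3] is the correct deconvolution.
Forward-compute [5, 5, 3] * [1, 1]: r[0] = 5×1 = 5; r[1] = 5×1 + 5×1 = 10; r[2] = 5×1 + 3×1 = 8; r[3] = 3×1 = 3 → [5, 10, 8, 3]. Does not match given r = [5, 10, 10, 5].

Not verified. [5, 5, 3] * [1, 1] = [5, 10, 8, 3], which differs from [5, 10, 10, 5] at index 2.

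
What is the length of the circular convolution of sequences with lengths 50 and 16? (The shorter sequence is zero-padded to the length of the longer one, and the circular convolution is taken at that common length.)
Circular convolution (zero-padding the shorter input) has length max(m, n) = max(50, 16) = 50

50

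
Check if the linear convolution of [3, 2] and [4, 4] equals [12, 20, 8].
Recompute linear convolution of [3, 2] and [4, 4]: y[0] = 3×4 = 12; y[1] = 3×4 + 2×4 = 20; y[2] = 2×4 = 8 → [12, 20, 8]. Given [12, 20, 8] matches, so answer: Yes

Yes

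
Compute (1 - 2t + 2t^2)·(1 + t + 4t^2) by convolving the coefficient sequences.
Ascending coefficients: a = [1, -2, 2], b = [1, 1, 4]. c[0] = 1×1 = 1; c[1] = 1×1 + -2×1 = -1; c[2] = 1×4 + -2×1 + 2×1 = 4; c[3] = -2×4 + 2×1 = -6; c[4] = 2×4 = 8. Result coefficients: [1, -1, 4, -6, 8] → 1 - t + 4t^2 - 6t^3 + 8t^4

1 - t + 4t^2 - 6t^3 + 8t^4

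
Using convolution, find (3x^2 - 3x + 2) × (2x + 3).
Ascending coefficients: a = [2, -3, 3], b = [3, 2]. c[0] = 2×3 = 6; c[1] = 2×2 + -3×3 = -5; c[2] = -3×2 + 3×3 = 3; c[3] = 3×2 = 6. Result coefficients: [6, -5, 3, 6] → 6x^3 + 3x^2 - 5x + 6

6x^3 + 3x^2 - 5x + 6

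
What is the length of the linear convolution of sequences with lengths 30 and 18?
Linear/full convolution length: m + n - 1 = 30 + 18 - 1 = 47

47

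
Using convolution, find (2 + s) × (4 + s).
Ascending coefficients: a = [2, 1], b = [4, 1]. c[0] = 2×4 = 8; c[1] = 2×1 + 1×4 = 6; c[2] = 1×1 = 1. Result coefficients: [8, 6, 1] → 8 + 6s + s^2

8 + 6s + s^2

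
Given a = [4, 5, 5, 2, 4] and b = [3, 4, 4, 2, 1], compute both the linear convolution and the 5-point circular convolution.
Linear: y_lin[0] = 4×3 = 12; y_lin[1] = 4×4 + 5×3 = 31; y_lin[2] = 4×4 + 5×4 + 5×3 = 51; y_lin[3] = 4×2 + 5×4 + 5×4 + 2×3 = 54; y_lin[4] = 4×1 + 5×2 + 5×4 + 2×4 + 4×3 = 54; y_lin[5] = 5×1 + 5×2 + 2×4 + 4×4 = 39; y_lin[6] = 5×1 + 2×2 + 4×4 = 25; y_lin[7] = 2×1 + 4×2 = 10; y_lin[8] = 4×1 = 4 → [12, 31, 51, 54, 54, 39, 25, 10, 4]. Circular (length 5): y[0] = 4×3 + 5×1 + 5×2 + 2×4 + 4×4 = 51; y[1] = 4×4 + 5×3 + 5×1 + 2×2 + 4×4 = 56; y[2] = 4×4 + 5×4 + 5×3 + 2×1 + 4×2 = 61; y[3] = 4×2 + 5×4 + 5×4 + 2×3 + 4×1 = 58; y[4] = 4×1 + 5×2 + 5×4 + 2×4 + 4×3 = 54 → [51, 56, 61, 58, 54]

Linear: [12, 31, 51, 54, 54, 39, 25, 10, 4], Circular: [51, 56, 61, 58, 54]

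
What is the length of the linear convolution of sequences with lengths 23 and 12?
Linear/full convolution length: m + n - 1 = 23 + 12 - 1 = 34

34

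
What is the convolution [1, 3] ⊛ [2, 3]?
y[0] = 1×2 = 2; y[1] = 1×3 + 3×2 = 9; y[2] = 3×3 = 9

[2, 9, 9]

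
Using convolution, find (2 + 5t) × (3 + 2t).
Ascending coefficients: a = [2, 5], b = [3, 2]. c[0] = 2×3 = 6; c[1] = 2×2 + 5×3 = 19; c[2] = 5×2 = 10. Result coefficients: [6, 19, 10] → 6 + 19t + 10t^2

6 + 19t + 10t^2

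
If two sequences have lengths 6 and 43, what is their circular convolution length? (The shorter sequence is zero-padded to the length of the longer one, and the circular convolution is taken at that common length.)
Circular convolution (zero-padding the shorter input) has length max(m, n) = max(6, 43) = 43

43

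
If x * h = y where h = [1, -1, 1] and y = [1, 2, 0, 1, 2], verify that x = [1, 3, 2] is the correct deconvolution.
Forward-compute [1, 3, 2] * [1, -1, 1]: y[0] = 1×1 = 1; y[1] = 1×-1 + 3×1 = 2; y[2] = 1×1 + 3×-1 + 2×1 = 0; y[3] = 3×1 + 2×-1 = 1; y[4] = 2×1 = 2 → [1, 2, 0, 1, 2]. Matches given y = [1, 2, 0, 1, 2], so verified.

Verified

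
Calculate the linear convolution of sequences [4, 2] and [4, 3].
y[0] = 4×4 = 16; y[1] = 4×3 + 2×4 = 20; y[2] = 2×3 = 6

[16, 20, 6]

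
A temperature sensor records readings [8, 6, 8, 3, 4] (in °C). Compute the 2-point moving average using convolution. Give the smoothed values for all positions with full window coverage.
2-point moving average kernel = [1, 1]. Apply in 'valid' mode (full window coverage): avg[0] = (8 + 6) / 2 = 7.0; avg[1] = (6 + 8) / 2 = 7.0; avg[2] = (8 + 3) / 2 = 5.5; avg[3] = (3 + 4) / 2 = 3.5. Smoothed values: [7.0, 7.0, 5.5, 3.5]

[7.0, 7.0, 5.5, 3.5]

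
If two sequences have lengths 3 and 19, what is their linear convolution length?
Linear/full convolution length: m + n - 1 = 3 + 19 - 1 = 21

21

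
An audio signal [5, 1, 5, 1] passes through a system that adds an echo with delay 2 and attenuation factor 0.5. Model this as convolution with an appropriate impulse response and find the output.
Direct-path + delayed-attenuated-path model → impulse response h = [1, 0, 0.5] (1 at lag 0, 0.5 at lag 2). Output y[n] = x[n] + 0.5·x[n - 2] (with x[n] = 0 outside 0..3): y[0] = 5 + 0.5×0 = 5; y[1] = 1 + 0.5×0 = 1; y[2] = 5 + 0.5×5 = 7.5; y[3] = 1 + 0.5×1 = 1.5; y[4] = 0 + 0.5×5 = 2.5; y[5] = 0 + 0.5×1 = 0.5. So y = [5, 1, 7.5, 1.5, 2.5, 0.5]

[5, 1, 7.5, 1.5, 2.5, 0.5]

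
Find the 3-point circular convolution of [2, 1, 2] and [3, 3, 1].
Use y[k] = Σ_j x[j]·h[(k-j) mod 3]. y[0] = 2×3 + 1×1 + 2×3 = 13; y[1] = 2×3 + 1×3 + 2×1 = 11; y[2] = 2×1 + 1×3 + 2×3 = 11. Result: [13, 11, 11]

[13, 11, 11]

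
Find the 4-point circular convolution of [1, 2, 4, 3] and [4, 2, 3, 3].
Use y[k] = Σ_j x[j]·h[(k-j) mod 4]. y[0] = 1×4 + 2×3 + 4×3 + 3×2 = 28; y[1] = 1×2 + 2×4 + 4×3 + 3×3 = 31; y[2] = 1×3 + 2×2 + 4×4 + 3×3 = 32; y[3] = 1×3 + 2×3 + 4×2 + 3×4 = 29. Result: [28, 31, 32, 29]

[28, 31, 32, 29]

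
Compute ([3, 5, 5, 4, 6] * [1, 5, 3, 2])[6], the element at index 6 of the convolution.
Use y[k] = Σ_i a[i]·b[k-i] at k=6. y[6] = 4×2 + 6×3 = 26

26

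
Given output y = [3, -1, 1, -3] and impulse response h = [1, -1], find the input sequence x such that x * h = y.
Deconvolve y=[3, -1, 1, -3] by h=[1, -1]. Since h[0]=1, solve forward: x[0] = y[0] / 1 = 3; x[1] = (y[1] - 3×-1) / 1 = 2; x[2] = (y[2] - 2×-1) / 1 = 3. So x = [3, 2, 3]. Check by forward convolution: y[0] = 3×1 = 3; y[1] = 3×-1 + 2×1 = -1; y[2] = 2×-1 + 3×1 = 1; y[3] = 3×-1 = -3

[3, 2, 3]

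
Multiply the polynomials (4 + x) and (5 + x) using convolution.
Ascending coefficients: a = [4, 1], b = [5, 1]. c[0] = 4×5 = 20; c[1] = 4×1 + 1×5 = 9; c[2] = 1×1 = 1. Result coefficients: [20, 9, 1] → 20 + 9x + x^2

20 + 9x + x^2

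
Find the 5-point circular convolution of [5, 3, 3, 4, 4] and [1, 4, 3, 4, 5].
Use y[k] = Σ_j f[j]·g[(k-j) mod 5]. y[0] = 5×1 + 3×5 + 3×4 + 4×3 + 4×4 = 60; y[1] = 5×4 + 3×1 + 3×5 + 4×4 + 4×3 = 66; y[2] = 5×3 + 3×4 + 3×1 + 4×5 + 4×4 = 66; y[3] = 5×4 + 3×3 + 3×4 + 4×1 + 4×5 = 65; y[4] = 5×5 + 3×4 + 3×3 + 4×4 + 4×1 = 66. Result: [60, 66, 66, 65, 66]

[60, 66, 66, 65, 66]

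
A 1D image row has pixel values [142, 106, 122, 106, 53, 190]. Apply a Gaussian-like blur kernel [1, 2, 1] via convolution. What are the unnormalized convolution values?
Convolve image row [142, 106, 122, 106, 53, 190] with kernel [1, 2, 1]: y[0] = 142×1 = 142; y[1] = 142×2 + 106×1 = 390; y[2] = 142×1 + 106×2 + 122×1 = 476; y[3] = 106×1 + 122×2 + 106×1 = 456; y[4] = 122×1 + 106×2 + 53×1 = 387; y[5] = 106×1 + 53×2 + 190×1 = 402; y[6] = 53×1 + 190×2 = 433; y[7] = 190×1 = 190 → [142, 390, 476, 456, 387, 402, 433, 190]. Normalization factor = sum(kernel) = 4.

[142, 390, 476, 456, 387, 402, 433, 190]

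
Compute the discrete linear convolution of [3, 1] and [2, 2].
y[0] = 3×2 = 6; y[1] = 3×2 + 1×2 = 8; y[2] = 1×2 = 2

[6, 8, 2]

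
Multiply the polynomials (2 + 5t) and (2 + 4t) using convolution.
Ascending coefficients: a = [2, 5], b = [2, 4]. c[0] = 2×2 = 4; c[1] = 2×4 + 5×2 = 18; c[2] = 5×4 = 20. Result coefficients: [4, 18, 20] → 4 + 18t + 20t^2

4 + 18t + 20t^2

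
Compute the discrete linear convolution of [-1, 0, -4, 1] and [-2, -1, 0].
y[0] = -1×-2 = 2; y[1] = -1×-1 + 0×-2 = 1; y[2] = -1×0 + 0×-1 + -4×-2 = 8; y[3] = 0×0 + -4×-1 + 1×-2 = 2; y[4] = -4×0 + 1×-1 = -1; y[5] = 1×0 = 0

[2, 1, 8, 2, -1, 0]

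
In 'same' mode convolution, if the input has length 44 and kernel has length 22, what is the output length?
'Same' mode returns an output with the same length as the input: 44

44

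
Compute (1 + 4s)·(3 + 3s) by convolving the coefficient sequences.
Ascending coefficients: a = [1, 4], b = [3, 3]. c[0] = 1×3 = 3; c[1] = 1×3 + 4×3 = 15; c[2] = 4×3 = 12. Result coefficients: [3, 15, 12] → 3 + 15s + 12s^2

3 + 15s + 12s^2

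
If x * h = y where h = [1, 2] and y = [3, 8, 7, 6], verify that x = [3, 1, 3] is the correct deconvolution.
Forward-compute [3, 1, 3] * [1, 2]: y[0] = 3×1 = 3; y[1] = 3×2 + 1×1 = 7; y[2] = 1×2 + 3×1 = 5; y[3] = 3×2 = 6 → [3, 7, 5, 6]. Does not match given y = [3, 8, 7, 6].

Not verified. [3, 1, 3] * [1, 2] = [3, 7, 5, 6], which differs from [3, 8, 7, 6] at index 1.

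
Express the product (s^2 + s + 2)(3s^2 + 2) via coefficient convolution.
Ascending coefficients: a = [2, 1, 1], b = [2, 0, 3]. c[0] = 2×2 = 4; c[1] = 2×0 + 1×2 = 2; c[2] = 2×3 + 1×0 + 1×2 = 8; c[3] = 1×3 + 1×0 = 3; c[4] = 1×3 = 3. Result coefficients: [4, 2, 8, 3, 3] → 3s^4 + 3s^3 + 8s^2 + 2s + 4

3s^4 + 3s^3 + 8s^2 + 2s + 4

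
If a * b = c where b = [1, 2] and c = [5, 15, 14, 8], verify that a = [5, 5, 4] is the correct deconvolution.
Forward-compute [5, 5, 4] * [1, 2]: c[0] = 5×1 = 5; c[1] = 5×2 + 5×1 = 15; c[2] = 5×2 + 4×1 = 14; c[3] = 4×2 = 8 → [5, 15, 14, 8]. Matches given c = [5, 15, 14, 8], so verified.

Verified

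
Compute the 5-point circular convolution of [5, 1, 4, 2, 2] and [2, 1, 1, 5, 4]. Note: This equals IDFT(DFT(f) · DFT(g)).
Either evaluate y[k] = Σ_j f[j]·g[(k-j) mod 5] directly, or use IDFT(DFT(f) · DFT(g)). y[0] = 5×2 + 1×4 + 4×5 + 2×1 + 2×1 = 38; y[1] = 5×1 + 1×2 + 4×4 + 2×5 + 2×1 = 35; y[2] = 5×1 + 1×1 + 4×2 + 2×4 + 2×5 = 32; y[3] = 5×5 + 1×1 + 4×1 + 2×2 + 2×4 = 42; y[4] = 5×4 + 1×5 + 4×1 + 2×1 + 2×2 = 35. Result: [38, 35, 32, 42, 35]

[38, 35, 32, 42, 35]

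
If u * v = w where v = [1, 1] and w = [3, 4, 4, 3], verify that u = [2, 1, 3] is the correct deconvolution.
Forward-compute [2, 1, 3] * [1, 1]: w[0] = 2×1 = 2; w[1] = 2×1 + 1×1 = 3; w[2] = 1×1 + 3×1 = 4; w[3] = 3×1 = 3 → [2, 3, 4, 3]. Does not match given w = [3, 4, 4, 3].

Not verified. [2, 1, 3] * [1, 1] = [2, 3, 4, 3], which differs from [3, 4, 4, 3] at index 0.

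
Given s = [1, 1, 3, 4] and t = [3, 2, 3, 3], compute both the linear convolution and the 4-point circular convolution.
Linear: y_lin[0] = 1×3 = 3; y_lin[1] = 1×2 + 1×3 = 5; y_lin[2] = 1×3 + 1×2 + 3×3 = 14; y_lin[3] = 1×3 + 1×3 + 3×2 + 4×3 = 24; y_lin[4] = 1×3 + 3×3 + 4×2 = 20; y_lin[5] = 3×3 + 4×3 = 21; y_lin[6] = 4×3 = 12 → [3, 5, 14, 24, 20, 21, 12]. Circular (length 4): y[0] = 1×3 + 1×3 + 3×3 + 4×2 = 23; y[1] = 1×2 + 1×3 + 3×3 + 4×3 = 26; y[2] = 1×3 + 1×2 + 3×3 + 4×3 = 26; y[3] = 1×3 + 1×3 + 3×2 + 4×3 = 24 → [23, 26, 26, 24]

Linear: [3, 5, 14, 24, 20, 21, 12], Circular: [23, 26, 26, 24]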